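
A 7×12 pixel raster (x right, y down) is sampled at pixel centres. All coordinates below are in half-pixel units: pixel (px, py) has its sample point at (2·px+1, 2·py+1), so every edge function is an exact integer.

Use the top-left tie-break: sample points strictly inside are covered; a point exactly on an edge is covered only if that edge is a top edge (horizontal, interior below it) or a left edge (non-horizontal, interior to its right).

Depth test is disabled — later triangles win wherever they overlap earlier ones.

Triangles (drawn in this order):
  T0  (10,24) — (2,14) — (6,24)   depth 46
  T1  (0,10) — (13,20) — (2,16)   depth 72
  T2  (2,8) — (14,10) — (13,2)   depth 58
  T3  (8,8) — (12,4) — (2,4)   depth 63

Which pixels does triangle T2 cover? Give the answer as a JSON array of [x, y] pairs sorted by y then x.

T0:
  2·area = 40  (B↔C swapped to make it positive)
  edge (10, 24)→(6, 24): d=(-4,0) right/bottom  bias=-1
  edge (6, 24)→(2, 14): d=(-4,-10) top-left  bias=+0
  edge (2, 14)→(10, 24): d=(8,10) right/bottom  bias=-1
    (2,9)@(5, 19): e=[20,10,10] → █
    (3,9)@(7, 19): e=[20,30,-10] → ·
    (2,10)@(5, 21): e=[12,2,26] → █
    (3,10)@(7, 21): e=[12,22,6] → █
    (4,10)@(9, 21): e=[12,42,-14] → ·
    (2,11)@(5, 23): e=[4,-6,42] → ·
    (3,11)@(7, 23): e=[4,14,22] → █
    (4,11)@(9, 23): e=[4,34,2] → █
    (5,11)@(11, 23): e=[4,54,-18] → ·
  covered (5 px):
    · · · · · · ·
    · · · · · · ·
    · · · · · · ·
    · · · · · · ·
    · · · · · · ·
    · · · · · · ·
    · · · · · · ·
    · · · · · · ·
    · · · · · · ·
    · · █ · · · ·
    · · █ █ · · ·
    · · · █ █ · ·
T1:
  2·area = 58
  edge (0, 10)→(13, 20): d=(13,10) right/bottom  bias=-1
  edge (13, 20)→(2, 16): d=(-11,-4) top-left  bias=+0
  edge (2, 16)→(0, 10): d=(-2,-6) top-left  bias=+0
    (0,5)@(1, 11): e=[3,51,4] → █
    (1,5)@(3, 11): e=[-17,59,16] → ·
    (0,6)@(1, 13): e=[29,29,0] → █  [on edge]
    (1,6)@(3, 13): e=[9,37,12] → █
    (2,6)@(5, 13): e=[-11,45,24] → ·
    (0,7)@(1, 15): e=[55,7,-4] → ·
    (1,7)@(3, 15): e=[35,15,8] → █
    (2,7)@(5, 15): e=[15,23,20] → █
    (3,7)@(7, 15): e=[-5,31,32] → ·
    (1,8)@(3, 17): e=[61,-7,4] → ·
    (2,8)@(5, 17): e=[41,1,16] → █
    (3,8)@(7, 17): e=[21,9,28] → █
    (1,9)@(3, 19): e=[87,-29,0] → ·  [on edge]
  covered (9 px):
    · · · · · · ·
    · · · · · · ·
    · · · · · · ·
    · · · · · · ·
    · · · · · · ·
    █ · · · · · ·
    █ █ · · · · ·
    · █ █ · · · ·
    · · █ █ █ · ·
    · · · · · █ ·
    · · · · · · ·
    · · · · · · ·
T2:
  2·area = 94  (B↔C swapped to make it positive)
  edge (2, 8)→(13, 2): d=(11,-6) top-left  bias=+0
  edge (13, 2)→(14, 10): d=(1,8) right/bottom  bias=-1
  edge (14, 10)→(2, 8): d=(-12,-2) top-left  bias=+0
    (6,1)@(13, 3): e=[11,1,82] → █
    (4,2)@(9, 5): e=[9,35,50] → █
    (5,2)@(11, 5): e=[21,19,54] → █
    (2,3)@(5, 7): e=[7,69,18] → █
    (3,3)@(7, 7): e=[19,53,22] → █
    (2,4)@(5, 9): e=[29,71,-6] → ·
    (3,4)@(7, 9): e=[41,55,-2] → ·
    (4,4)@(9, 9): e=[53,39,2] → █
    (4,5)@(9, 11): e=[75,41,-22] → ·
    (5,5)@(11, 11): e=[87,25,-18] → ·
    (6,5)@(13, 11): e=[99,9,-14] → ·
  covered (12 px):
    · · · · · · ·
    · · · · · · █
    · · · · █ █ █
    · · █ █ █ █ █
    · · · · █ █ █
    · · · · · · ·
    · · · · · · ·
    · · · · · · ·
    · · · · · · ·
    · · · · · · ·
    · · · · · · ·
    · · · · · · ·
T3:
  2·area = 40  (B↔C swapped to make it positive)
  edge (8, 8)→(2, 4): d=(-6,-4) top-left  bias=+0
  edge (2, 4)→(12, 4): d=(10,0) top-left  bias=+0
  edge (12, 4)→(8, 8): d=(-4,4) right/bottom  bias=-1
    (6,1)@(13, 3): e=[50,-10,0] → ·  [on edge]
    (2,2)@(5, 5): e=[6,10,24] → █
    (3,2)@(7, 5): e=[14,10,16] → █
    (4,2)@(9, 5): e=[22,10,8] → █
    (5,2)@(11, 5): e=[30,10,0] → ·  [on edge]
    (2,3)@(5, 7): e=[-6,30,16] → ·
    (3,3)@(7, 7): e=[2,30,8] → █
    (4,3)@(9, 7): e=[10,30,0] → ·  [on edge]
    (3,4)@(7, 9): e=[-10,50,0] → ·  [on edge]
    (2,5)@(5, 11): e=[-30,70,0] → ·  [on edge]
    (1,6)@(3, 13): e=[-50,90,0] → ·  [on edge]
    (0,7)@(1, 15): e=[-70,110,0] → ·  [on edge]
  covered (4 px):
    · · · · · · ·
    · · · · · · ·
    · · █ █ █ · ·
    · · · █ · · ·
    · · · · · · ·
    · · · · · · ·
    · · · · · · ·
    · · · · · · ·
    · · · · · · ·
    · · · · · · ·
    · · · · · · ·
    · · · · · · ·

Result: [[6,1],[4,2],[5,2],[6,2],[2,3],[3,3],[4,3],[5,3],[6,3],[4,4],[5,4],[6,4]]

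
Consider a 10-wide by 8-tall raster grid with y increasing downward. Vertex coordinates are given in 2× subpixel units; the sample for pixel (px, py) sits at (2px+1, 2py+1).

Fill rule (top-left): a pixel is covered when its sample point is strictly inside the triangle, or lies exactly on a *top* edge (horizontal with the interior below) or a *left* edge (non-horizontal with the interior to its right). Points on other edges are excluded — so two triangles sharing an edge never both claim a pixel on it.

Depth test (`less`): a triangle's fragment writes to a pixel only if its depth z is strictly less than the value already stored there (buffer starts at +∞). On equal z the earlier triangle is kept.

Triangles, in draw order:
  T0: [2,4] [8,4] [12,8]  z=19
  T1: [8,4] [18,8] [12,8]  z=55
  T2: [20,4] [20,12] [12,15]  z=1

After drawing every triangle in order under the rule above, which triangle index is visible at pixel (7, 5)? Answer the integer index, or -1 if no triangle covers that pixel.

T0:
  2·area = 24
  edge (2, 4)→(8, 4): d=(6,0) top-left  bias=+0
  edge (8, 4)→(12, 8): d=(4,4) right/bottom  bias=-1
  edge (12, 8)→(2, 4): d=(-10,-4) top-left  bias=+0
    (2,0)@(5, 1): e=[-18,0,42] → .  [on edge]
    (3,1)@(7, 3): e=[-6,0,30] → .  [on edge]
    (2,2)@(5, 5): e=[6,16,2] → X
    (3,2)@(7, 5): e=[6,8,10] → X
    (4,2)@(9, 5): e=[6,0,18] → .  [on edge]
    (2,3)@(5, 7): e=[18,24,-18] → .
    (3,3)@(7, 7): e=[18,16,-10] → .
    (5,3)@(11, 7): e=[18,0,6] → .  [on edge]
    (6,4)@(13, 9): e=[30,0,-6] → .  [on edge]
    (7,5)@(15, 11): e=[42,0,-18] → .  [on edge]
    (8,6)@(17, 13): e=[54,0,-30] → .  [on edge]
    (9,7)@(19, 15): e=[66,0,-42] → .  [on edge]
  covered (2 px):
    . . . . . . . . . .
    . . . . . . . . . .
    . . X X . . . . . .
    . . . . . . . . . .
    . . . . . . . . . .
    . . . . . . . . . .
    . . . . . . . . . .
    . . . . . . . . . .
T1:
  2·area = 24
  edge (8, 4)→(18, 8): d=(10,4) right/bottom  bias=-1
  edge (18, 8)→(12, 8): d=(-6,0) right/bottom  bias=-1
  edge (12, 8)→(8, 4): d=(-4,-4) top-left  bias=+0
    (2,0)@(5, 1): e=[-18,42,0] → .  [on edge]
    (3,1)@(7, 3): e=[-6,30,0] → .  [on edge]
    (4,2)@(9, 5): e=[6,18,0] → X  [on edge]
    (5,2)@(11, 5): e=[-2,18,8] → .
    (4,3)@(9, 7): e=[26,6,-8] → .
    (5,3)@(11, 7): e=[18,6,0] → X  [on edge]
    (6,3)@(13, 7): e=[10,6,8] → X
    (7,3)@(15, 7): e=[2,6,16] → X
    (8,3)@(17, 7): e=[-6,6,24] → .
    (5,4)@(11, 9): e=[38,-6,-8] → .
    (6,4)@(13, 9): e=[30,-6,0] → .  [on edge]
    (7,4)@(15, 9): e=[22,-6,8] → .
    (7,5)@(15, 11): e=[42,-18,0] → .  [on edge]
    (8,6)@(17, 13): e=[54,-30,0] → .  [on edge]
    (9,7)@(19, 15): e=[66,-42,0] → .  [on edge]
  covered (4 px):
    . . . . . . . . . .
    . . . . . . . . . .
    . . . . X . . . . .
    . . . . . X X X . .
    . . . . . . . . . .
    . . . . . . . . . .
    . . . . . . . . . .
    . . . . . . . . . .
T2:
  2·area = 64
  edge (20, 4)→(20, 12): d=(0,8) right/bottom  bias=-1
  edge (20, 12)→(12, 15): d=(-8,3) right/bottom  bias=-1
  edge (12, 15)→(20, 4): d=(8,-11) top-left  bias=+0
    (9,3)@(19, 7): e=[8,43,13] → X
    (8,4)@(17, 9): e=[24,33,7] → X
    (7,5)@(15, 11): e=[40,23,1] → X
    (7,6)@(15, 13): e=[40,7,17] → X
    (9,6)@(19, 13): e=[8,-5,61] → .
    (7,7)@(15, 15): e=[40,-9,33] → .
    (8,7)@(17, 15): e=[24,-15,55] → .
  covered (8 px):
    . . . . . . . . . .
    . . . . . . . . . .
    . . . . . . . . . .
    . . . . . . . . . X
    . . . . . . . . X X
    . . . . . . . X X X
    . . . . . . . X X .
    . . . . . . . . . .

Z-buffer (winner per pixel, '.' = empty):
  . . . . . . . . . .
  . . . . . . . . . .
  . . 0 0 1 . . . . .
  . . . . . 1 1 1 . 2
  . . . . . . . . 2 2
  . . . . . . . 2 2 2
  . . . . . . . 2 2 .
  . . . . . . . . . .

Answer: 2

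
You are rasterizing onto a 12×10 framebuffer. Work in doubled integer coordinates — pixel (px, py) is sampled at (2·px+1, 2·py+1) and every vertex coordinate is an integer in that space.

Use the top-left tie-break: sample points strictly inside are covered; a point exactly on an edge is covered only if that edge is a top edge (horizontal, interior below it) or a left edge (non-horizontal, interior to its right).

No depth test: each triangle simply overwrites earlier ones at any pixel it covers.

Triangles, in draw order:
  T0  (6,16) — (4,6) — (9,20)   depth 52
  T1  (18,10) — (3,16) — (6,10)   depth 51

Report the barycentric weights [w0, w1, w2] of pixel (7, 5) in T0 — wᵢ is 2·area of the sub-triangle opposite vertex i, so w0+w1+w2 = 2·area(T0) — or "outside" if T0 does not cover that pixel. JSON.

T0:
  2·area = 22
  edge (6, 16)→(4, 6): d=(-2,-10) top-left  bias=+0
  edge (4, 6)→(9, 20): d=(5,14) right/bottom  bias=-1
  edge (9, 20)→(6, 16): d=(-3,-4) top-left  bias=+0
    (1,0)@(3, 1): e=[0,-11,33] → ·  [on edge]
    (2,4)@(5, 9): e=[4,1,17] → █
    (3,4)@(7, 9): e=[24,-27,25] → ·
    (2,5)@(5, 11): e=[0,11,11] → █  [on edge]
    (3,5)@(7, 11): e=[20,-17,19] → ·
    (2,6)@(5, 13): e=[-4,21,5] → ·
    (3,7)@(7, 15): e=[12,3,7] → █
    (4,7)@(9, 15): e=[32,-25,15] → ·
    (3,8)@(7, 17): e=[8,13,1] → █
    (4,8)@(9, 17): e=[28,-15,9] → ·
    (3,9)@(7, 19): e=[4,23,-5] → ·
  covered (4 px):
    · · · · · · · · · · · ·
    · · · · · · · · · · · ·
    · · · · · · · · · · · ·
    · · · · · · · · · · · ·
    · · █ · · · · · · · · ·
    · · █ · · · · · · · · ·
    · · · · · · · · · · · ·
    · · · █ · · · · · · · ·
    · · · █ · · · · · · · ·
    · · · · · · · · · · · ·
T1:
  2·area = 72
  edge (18, 10)→(3, 16): d=(-15,6) right/bottom  bias=-1
  edge (3, 16)→(6, 10): d=(3,-6) top-left  bias=+0
  edge (6, 10)→(18, 10): d=(12,0) top-left  bias=+0
    (3,5)@(7, 11): e=[51,9,12] → █
    (4,5)@(9, 11): e=[39,21,12] → █
    (5,5)@(11, 11): e=[27,33,12] → █
    (6,5)@(13, 11): e=[15,45,12] → █
    (7,5)@(15, 11): e=[3,57,12] → █
    (8,5)@(17, 11): e=[-9,69,12] → ·
    (2,6)@(5, 13): e=[33,3,36] → █
    (5,6)@(11, 13): e=[-3,39,36] → ·
    (6,6)@(13, 13): e=[-15,51,36] → ·
    (7,6)@(15, 13): e=[-27,63,36] → ·
    (2,7)@(5, 15): e=[3,9,60] → █
    (3,7)@(7, 15): e=[-9,21,60] → ·
  covered (9 px):
    · · · · · · · · · · · ·
    · · · · · · · · · · · ·
    · · · · · · · · · · · ·
    · · · · · · · · · · · ·
    · · · · · · · · · · · ·
    · · · █ █ █ █ █ · · · ·
    · · █ █ █ · · · · · · ·
    · · █ · · · · · · · · ·
    · · · · · · · · · · · ·
    · · · · · · · · · · · ·

Final: "outside"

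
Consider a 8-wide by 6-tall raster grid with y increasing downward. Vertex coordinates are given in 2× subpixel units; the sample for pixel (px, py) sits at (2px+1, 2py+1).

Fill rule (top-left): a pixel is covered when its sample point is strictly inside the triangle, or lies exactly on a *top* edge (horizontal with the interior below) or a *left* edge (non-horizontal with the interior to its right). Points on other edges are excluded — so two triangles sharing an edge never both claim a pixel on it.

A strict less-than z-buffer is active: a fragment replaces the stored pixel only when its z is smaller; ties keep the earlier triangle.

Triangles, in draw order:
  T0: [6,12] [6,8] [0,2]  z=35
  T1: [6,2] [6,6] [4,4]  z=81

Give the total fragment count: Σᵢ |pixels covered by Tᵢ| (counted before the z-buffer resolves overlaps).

T0:
  2·area = 24  (B↔C swapped to make it positive)
  edge (6, 12)→(0, 2): d=(-6,-10) top-left  bias=+0
  edge (0, 2)→(6, 8): d=(6,6) right/bottom  bias=-1
  edge (6, 8)→(6, 12): d=(0,4) right/bottom  bias=-1
    (0,1)@(1, 3): e=[4,0,20] → ·  [on edge]
    (1,2)@(3, 5): e=[12,0,12] → ·  [on edge]
    (1,3)@(3, 7): e=[0,12,12] → #  [on edge]
    (2,3)@(5, 7): e=[20,0,4] → ·  [on edge]
    (1,4)@(3, 9): e=[-12,24,12] → ·
    (2,4)@(5, 9): e=[8,12,4] → #
    (3,4)@(7, 9): e=[28,0,-4] → ·  [on edge]
    (2,5)@(5, 11): e=[-4,24,4] → ·
    (4,5)@(9, 11): e=[36,0,-12] → ·  [on edge]
  covered (2 px):
    · · · · · · · ·
    · · · · · · · ·
    · · · · · · · ·
    · # · · · · · ·
    · · # · · · · ·
    · · · · · · · ·
T1:
  2·area = 8
  edge (6, 2)→(6, 6): d=(0,4) right/bottom  bias=-1
  edge (6, 6)→(4, 4): d=(-2,-2) top-left  bias=+0
  edge (4, 4)→(6, 2): d=(2,-2) top-left  bias=+0
    (0,0)@(1, 1): e=[20,0,-12] → ·  [on edge]
    (3,0)@(7, 1): e=[-4,12,0] → ·  [on edge]
    (1,1)@(3, 3): e=[12,0,-4] → ·  [on edge]
    (2,1)@(5, 3): e=[4,4,0] → #  [on edge]
    (3,1)@(7, 3): e=[-4,8,4] → ·
    (1,2)@(3, 5): e=[12,-4,0] → ·  [on edge]
    (2,2)@(5, 5): e=[4,0,4] → #  [on edge]
    (3,2)@(7, 5): e=[-4,4,8] → ·
    (0,3)@(1, 7): e=[20,-12,0] → ·  [on edge]
    (2,3)@(5, 7): e=[4,-4,8] → ·
    (3,3)@(7, 7): e=[-4,0,12] → ·  [on edge]
    (4,4)@(9, 9): e=[-12,0,20] → ·  [on edge]
    (5,5)@(11, 11): e=[-20,0,28] → ·  [on edge]
  covered (2 px):
    · · · · · · · ·
    · · # · · · · ·
    · · # · · · · ·
    · · · · · · · ·
    · · · · · · · ·
    · · · · · · · ·

Result: 4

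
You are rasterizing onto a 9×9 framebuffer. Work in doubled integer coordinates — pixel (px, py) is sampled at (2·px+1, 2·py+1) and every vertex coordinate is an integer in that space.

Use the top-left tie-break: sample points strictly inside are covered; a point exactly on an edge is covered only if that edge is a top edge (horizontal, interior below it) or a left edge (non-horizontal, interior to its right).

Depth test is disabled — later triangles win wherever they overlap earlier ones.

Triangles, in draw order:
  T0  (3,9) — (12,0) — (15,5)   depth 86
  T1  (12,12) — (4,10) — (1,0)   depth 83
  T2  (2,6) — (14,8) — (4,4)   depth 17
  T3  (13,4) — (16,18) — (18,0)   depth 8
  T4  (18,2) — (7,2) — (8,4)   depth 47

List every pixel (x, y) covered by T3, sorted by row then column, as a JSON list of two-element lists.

T0:
  2·area = 72
  edge (3, 9)→(12, 0): d=(9,-9) top-left  bias=+0
  edge (12, 0)→(15, 5): d=(3,5) right/bottom  bias=-1
  edge (15, 5)→(3, 9): d=(-12,4) right/bottom  bias=-1
    (5,0)@(11, 1): e=[0,8,64] → #  [on edge]
    (6,0)@(13, 1): e=[18,-2,56] → ·
    (4,1)@(9, 3): e=[0,24,48] → #  [on edge]
    (6,1)@(13, 3): e=[36,4,32] → #
    (7,1)@(15, 3): e=[54,-6,24] → ·
    (3,2)@(7, 5): e=[0,40,32] → #  [on edge]
    (7,2)@(15, 5): e=[72,0,0] → ·  [on edge]
    (2,3)@(5, 7): e=[0,56,16] → #  [on edge]
    (4,3)@(9, 7): e=[36,36,0] → ·  [on edge]
    (5,3)@(11, 7): e=[54,26,-8] → ·
    (6,3)@(13, 7): e=[72,16,-16] → ·
    (1,4)@(3, 9): e=[0,72,0] → ·  [on edge]
    (0,5)@(1, 11): e=[0,88,-16] → ·  [on edge]
  covered (10 px):
    · · · · · # · · ·
    · · · · # # # · ·
    · · · # # # # · ·
    · · # # · · · · ·
    · · · · · · · · ·
    · · · · · · · · ·
    · · · · · · · · ·
    · · · · · · · · ·
    · · · · · · · · ·
T1:
  2·area = 74
  edge (12, 12)→(4, 10): d=(-8,-2) top-left  bias=+0
  edge (4, 10)→(1, 0): d=(-3,-10) top-left  bias=+0
  edge (1, 0)→(12, 12): d=(11,12) right/bottom  bias=-1
    (1,1)@(3, 3): e=[54,11,9] → #
    (2,1)@(5, 3): e=[58,31,-15] → ·
    (1,2)@(3, 5): e=[38,5,31] → #
    (2,2)@(5, 5): e=[42,25,7] → #
    (3,2)@(7, 5): e=[46,45,-17] → ·
    (1,3)@(3, 7): e=[22,-1,53] → ·
    (2,3)@(5, 7): e=[26,19,29] → #
    (3,3)@(7, 7): e=[30,39,5] → #
    (4,3)@(9, 7): e=[34,59,-19] → ·
    (2,4)@(5, 9): e=[10,13,51] → #
    (4,4)@(9, 9): e=[18,53,3] → #
    (5,4)@(11, 9): e=[22,73,-21] → ·
  covered (10 px):
    · · · · · · · · ·
    · # · · · · · · ·
    · # # · · · · · ·
    · · # # · · · · ·
    · · # # # · · · ·
    · · · · # # · · ·
    · · · · · · · · ·
    · · · · · · · · ·
    · · · · · · · · ·
T2:
  2·area = 28  (B↔C swapped to make it positive)
  edge (2, 6)→(4, 4): d=(2,-2) top-left  bias=+0
  edge (4, 4)→(14, 8): d=(10,4) right/bottom  bias=-1
  edge (14, 8)→(2, 6): d=(-12,-2) top-left  bias=+0
    (3,0)@(7, 1): e=[0,-42,70] → ·  [on edge]
    (2,1)@(5, 3): e=[0,-14,42] → ·  [on edge]
    (1,2)@(3, 5): e=[0,14,14] → #  [on edge]
    (2,2)@(5, 5): e=[4,6,18] → #
    (3,2)@(7, 5): e=[8,-2,22] → ·
    (0,3)@(1, 7): e=[0,42,-14] → ·  [on edge]
    (1,3)@(3, 7): e=[4,34,-10] → ·
    (2,3)@(5, 7): e=[8,26,-6] → ·
    (4,3)@(9, 7): e=[16,10,2] → #
    (5,3)@(11, 7): e=[20,2,6] → #
    (6,3)@(13, 7): e=[24,-6,10] → ·
    (4,4)@(9, 9): e=[20,30,-22] → ·
  covered (4 px):
    · · · · · · · · ·
    · · · · · · · · ·
    · # # · · · · · ·
    · · · · # # · · ·
    · · · · · · · · ·
    · · · · · · · · ·
    · · · · · · · · ·
    · · · · · · · · ·
    · · · · · · · · ·
T3:
  2·area = 82  (B↔C swapped to make it positive)
  edge (13, 4)→(18, 0): d=(5,-4) top-left  bias=+0
  edge (18, 0)→(16, 18): d=(-2,18) right/bottom  bias=-1
  edge (16, 18)→(13, 4): d=(-3,-14) top-left  bias=+0
    (8,0)@(17, 1): e=[1,16,65] → #
    (7,1)@(15, 3): e=[3,48,31] → #
    (7,2)@(15, 5): e=[13,44,25] → #
    (7,3)@(15, 7): e=[23,40,19] → #
    (7,4)@(15, 9): e=[33,36,13] → #
    (8,4)@(17, 9): e=[41,0,41] → ·  [on edge]
    (7,5)@(15, 11): e=[43,32,7] → #
    (8,5)@(17, 11): e=[51,-4,35] → ·
    (7,6)@(15, 13): e=[53,28,1] → #
    (8,6)@(17, 13): e=[61,-8,29] → ·
    (7,7)@(15, 15): e=[63,24,-5] → ·
  covered (10 px):
    · · · · · · · · #
    · · · · · · · # #
    · · · · · · · # #
    · · · · · · · # #
    · · · · · · · # ·
    · · · · · · · # ·
    · · · · · · · # ·
    · · · · · · · · ·
    · · · · · · · · ·
T4:
  2·area = 22  (B↔C swapped to make it positive)
  edge (18, 2)→(8, 4): d=(-10,2) right/bottom  bias=-1
  edge (8, 4)→(7, 2): d=(-1,-2) top-left  bias=+0
  edge (7, 2)→(18, 2): d=(11,0) top-left  bias=+0
    (4,1)@(9, 3): e=[8,3,11] → #
    (5,1)@(11, 3): e=[4,7,11] → #
    (6,1)@(13, 3): e=[0,11,11] → ·  [on edge]
    (1,2)@(3, 5): e=[0,-11,33] → ·  [on edge]
    (4,2)@(9, 5): e=[-12,1,33] → ·
    (5,2)@(11, 5): e=[-16,5,33] → ·
  covered (2 px):
    · · · · · · · · ·
    · · · · # # · · ·
    · · · · · · · · ·
    · · · · · · · · ·
    · · · · · · · · ·
    · · · · · · · · ·
    · · · · · · · · ·
    · · · · · · · · ·
    · · · · · · · · ·

Final: [[8,0],[7,1],[8,1],[7,2],[8,2],[7,3],[8,3],[7,4],[7,5],[7,6]]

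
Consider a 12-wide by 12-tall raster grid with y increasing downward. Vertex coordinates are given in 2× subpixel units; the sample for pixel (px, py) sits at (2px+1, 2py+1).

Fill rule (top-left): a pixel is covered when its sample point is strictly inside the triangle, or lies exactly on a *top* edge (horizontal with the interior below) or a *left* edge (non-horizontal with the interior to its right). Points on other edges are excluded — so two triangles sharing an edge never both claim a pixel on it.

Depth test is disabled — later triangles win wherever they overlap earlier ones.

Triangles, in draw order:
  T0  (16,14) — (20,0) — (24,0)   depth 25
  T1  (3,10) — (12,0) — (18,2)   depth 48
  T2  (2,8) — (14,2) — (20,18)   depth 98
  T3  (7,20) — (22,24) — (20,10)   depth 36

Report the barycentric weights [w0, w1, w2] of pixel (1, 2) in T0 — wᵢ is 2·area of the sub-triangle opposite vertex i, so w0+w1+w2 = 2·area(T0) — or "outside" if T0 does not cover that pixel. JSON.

T0:
  2·area = 56
  edge (16, 14)→(20, 0): d=(4,-14) top-left  bias=+0
  edge (20, 0)→(24, 0): d=(4,0) top-left  bias=+0
  edge (24, 0)→(16, 14): d=(-8,14) right/bottom  bias=-1
    (10,0)@(21, 1): e=[18,4,34] → █
    (11,0)@(23, 1): e=[46,4,6] → █
    (10,1)@(21, 3): e=[26,12,18] → █
    (11,1)@(23, 3): e=[54,12,-10] → ·
    (9,2)@(19, 5): e=[6,20,30] → █
    (11,2)@(23, 5): e=[62,20,-26] → ·
    (9,3)@(19, 7): e=[14,28,14] → █
    (10,3)@(21, 7): e=[42,28,-14] → ·
    (9,4)@(19, 9): e=[22,36,-2] → ·
    (8,5)@(17, 11): e=[2,44,10] → █
    (9,5)@(19, 11): e=[30,44,-18] → ·
    (8,6)@(17, 13): e=[10,52,-6] → ·
  covered (7 px):
    · · · · · · · · · · █ █
    · · · · · · · · · · █ ·
    · · · · · · · · · █ █ ·
    · · · · · · · · · █ · ·
    · · · · · · · · · · · ·
    · · · · · · · · █ · · ·
    · · · · · · · · · · · ·
    · · · · · · · · · · · ·
    · · · · · · · · · · · ·
    · · · · · · · · · · · ·
    · · · · · · · · · · · ·
    · · · · · · · · · · · ·
T1:
  2·area = 78
  edge (3, 10)→(12, 0): d=(9,-10) top-left  bias=+0
  edge (12, 0)→(18, 2): d=(6,2) right/bottom  bias=-1
  edge (18, 2)→(3, 10): d=(-15,8) right/bottom  bias=-1
    (6,0)@(13, 1): e=[19,4,55] → █
    (7,0)@(15, 1): e=[39,0,39] → ·  [on edge]
    (5,1)@(11, 3): e=[17,20,41] → █
    (7,1)@(15, 3): e=[57,12,9] → █
    (8,1)@(17, 3): e=[77,8,-7] → ·
    (10,1)@(21, 3): e=[117,0,-39] → ·  [on edge]
    (4,2)@(9, 5): e=[15,36,27] → █
    (6,2)@(13, 5): e=[55,28,-5] → ·
    (7,2)@(15, 5): e=[75,24,-21] → ·
    (3,3)@(7, 7): e=[13,52,13] → █
    (4,3)@(9, 7): e=[33,48,-3] → ·
    (5,3)@(11, 7): e=[53,44,-19] → ·
  covered (7 px):
    · · · · · · █ · · · · ·
    · · · · · █ █ █ · · · ·
    · · · · █ █ · · · · · ·
    · · · █ · · · · · · · ·
    · · · · · · · · · · · ·
    · · · · · · · · · · · ·
    · · · · · · · · · · · ·
    · · · · · · · · · · · ·
    · · · · · · · · · · · ·
    · · · · · · · · · · · ·
    · · · · · · · · · · · ·
    · · · · · · · · · · · ·
T2:
  2·area = 228
  edge (2, 8)→(14, 2): d=(12,-6) top-left  bias=+0
  edge (14, 2)→(20, 18): d=(6,16) right/bottom  bias=-1
  edge (20, 18)→(2, 8): d=(-18,-10) top-left  bias=+0
    (6,1)@(13, 3): e=[6,22,200] → █
    (7,1)@(15, 3): e=[18,-10,220] → ·
    (4,2)@(9, 5): e=[6,98,124] → █
    (5,2)@(11, 5): e=[18,66,144] → █
    (7,2)@(15, 5): e=[42,2,184] → █
    (8,2)@(17, 5): e=[54,-30,204] → ·
    (2,3)@(5, 7): e=[6,174,48] → █
    (3,3)@(7, 7): e=[18,142,68] → █
    (8,3)@(17, 7): e=[78,-18,168] → ·
    (2,4)@(5, 9): e=[30,186,12] → █
    (8,4)@(17, 9): e=[102,-6,132] → ·
    (2,5)@(5, 11): e=[54,198,-24] → ·
    (5,6)@(11, 13): e=[114,114,0] → █  [on edge]
  covered (29 px):
    · · · · · · · · · · · ·
    · · · · · · █ · · · · ·
    · · · · █ █ █ █ · · · ·
    · · █ █ █ █ █ █ · · · ·
    · · █ █ █ █ █ █ · · · ·
    · · · · █ █ █ █ █ · · ·
    · · · · · █ █ █ █ · · ·
    · · · · · · · █ █ · · ·
    · · · · · · · · · █ · ·
    · · · · · · · · · · · ·
    · · · · · · · · · · · ·
    · · · · · · · · · · · ·
T3:
  2·area = 202  (B↔C swapped to make it positive)
  edge (7, 20)→(20, 10): d=(13,-10) top-left  bias=+0
  edge (20, 10)→(22, 24): d=(2,14) right/bottom  bias=-1
  edge (22, 24)→(7, 20): d=(-15,-4) top-left  bias=+0
    (9,1)@(19, 3): e=[-101,0,303] → ·  [on edge]
    (9,5)@(19, 11): e=[3,16,183] → █
    (10,5)@(21, 11): e=[23,-12,191] → ·
    (8,6)@(17, 13): e=[9,48,145] → █
    (10,6)@(21, 13): e=[49,-8,161] → ·
    (7,7)@(15, 15): e=[15,80,107] → █
    (10,7)@(21, 15): e=[75,-4,131] → ·
    (5,8)@(11, 17): e=[1,140,61] → █
    (6,8)@(13, 17): e=[21,112,69] → █
    (10,8)@(21, 17): e=[101,0,101] → ·  [on edge]
    (4,9)@(9, 19): e=[7,172,23] → █
    (10,9)@(21, 19): e=[127,4,71] → █
  covered (26 px):
    · · · · · · · · · · · ·
    · · · · · · · · · · · ·
    · · · · · · · · · · · ·
    · · · · · · · · · · · ·
    · · · · · · · · · · · ·
    · · · · · · · · · █ · ·
    · · · · · · · · █ █ · ·
    · · · · · · · █ █ █ · ·
    · · · · · █ █ █ █ █ · ·
    · · · · █ █ █ █ █ █ █ ·
    · · · · · █ █ █ █ █ █ ·
    · · · · · · · · · █ █ ·

Final: "outside"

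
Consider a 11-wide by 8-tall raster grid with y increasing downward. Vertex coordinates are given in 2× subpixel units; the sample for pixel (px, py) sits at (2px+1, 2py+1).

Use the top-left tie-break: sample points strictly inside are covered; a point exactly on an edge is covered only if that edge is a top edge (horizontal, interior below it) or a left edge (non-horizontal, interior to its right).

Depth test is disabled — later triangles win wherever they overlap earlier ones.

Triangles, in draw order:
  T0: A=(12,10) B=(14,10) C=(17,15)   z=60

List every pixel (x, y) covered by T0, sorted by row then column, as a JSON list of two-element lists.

T0:
  2·area = 10
  edge (12, 10)→(14, 10): d=(2,0) top-left  bias=+0
  edge (14, 10)→(17, 15): d=(3,5) right/bottom  bias=-1
  edge (17, 15)→(12, 10): d=(-5,-5) top-left  bias=+0
    (1,0)@(3, 1): e=[-18,28,0] → .  [on edge]
    (2,1)@(5, 3): e=[-14,24,0] → .  [on edge]
    (3,2)@(7, 5): e=[-10,20,0] → .  [on edge]
    (5,2)@(11, 5): e=[-10,0,20] → .  [on edge]
    (4,3)@(9, 7): e=[-6,16,0] → .  [on edge]
    (5,4)@(11, 9): e=[-2,12,0] → .  [on edge]
    (6,5)@(13, 11): e=[2,8,0] → X  [on edge]
    (7,5)@(15, 11): e=[2,-2,10] → .
    (6,6)@(13, 13): e=[6,14,-10] → .
    (7,6)@(15, 13): e=[6,4,0] → X  [on edge]
    (8,6)@(17, 13): e=[6,-6,10] → .
    (7,7)@(15, 15): e=[10,10,-10] → .
    (8,7)@(17, 15): e=[10,0,0] → .  [on edge]
  covered (2 px):
    . . . . . . . . . . .
    . . . . . . . . . . .
    . . . . . . . . . . .
    . . . . . . . . . . .
    . . . . . . . . . . .
    . . . . . . X . . . .
    . . . . . . . X . . .
    . . . . . . . . . . .

Result: [[6,5],[7,6]]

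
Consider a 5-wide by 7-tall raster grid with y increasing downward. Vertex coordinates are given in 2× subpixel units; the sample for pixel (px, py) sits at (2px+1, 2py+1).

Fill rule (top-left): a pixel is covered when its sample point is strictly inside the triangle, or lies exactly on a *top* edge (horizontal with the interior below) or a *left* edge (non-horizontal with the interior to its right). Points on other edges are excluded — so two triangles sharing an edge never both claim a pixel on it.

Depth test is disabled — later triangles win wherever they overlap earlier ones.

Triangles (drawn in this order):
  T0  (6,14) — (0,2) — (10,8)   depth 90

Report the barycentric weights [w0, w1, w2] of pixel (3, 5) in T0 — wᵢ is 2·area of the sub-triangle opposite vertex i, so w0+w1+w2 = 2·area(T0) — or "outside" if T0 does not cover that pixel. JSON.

T0:
  2·area = 84
  edge (6, 14)→(0, 2): d=(-6,-12) top-left  bias=+0
  edge (0, 2)→(10, 8): d=(10,6) right/bottom  bias=-1
  edge (10, 8)→(6, 14): d=(-4,6) right/bottom  bias=-1
    (0,1)@(1, 3): e=[6,4,74] → █
    (1,1)@(3, 3): e=[30,-8,62] → ·
    (0,2)@(1, 5): e=[-6,24,66] → ·
    (1,2)@(3, 5): e=[18,12,54] → █
    (2,2)@(5, 5): e=[42,0,42] → ·  [on edge]
    (1,3)@(3, 7): e=[6,32,46] → █
    (2,3)@(5, 7): e=[30,20,34] → █
    (3,3)@(7, 7): e=[54,8,22] → █
    (4,3)@(9, 7): e=[78,-4,10] → ·
    (1,4)@(3, 9): e=[-6,52,38] → ·
    (2,4)@(5, 9): e=[18,40,26] → █
    (4,4)@(9, 9): e=[66,16,2] → █
  covered (10 px):
    · · · · ·
    █ · · · ·
    · █ · · ·
    · █ █ █ ·
    · · █ █ █
    · · █ █ ·
    · · · · ·

Answer: [48,6,30]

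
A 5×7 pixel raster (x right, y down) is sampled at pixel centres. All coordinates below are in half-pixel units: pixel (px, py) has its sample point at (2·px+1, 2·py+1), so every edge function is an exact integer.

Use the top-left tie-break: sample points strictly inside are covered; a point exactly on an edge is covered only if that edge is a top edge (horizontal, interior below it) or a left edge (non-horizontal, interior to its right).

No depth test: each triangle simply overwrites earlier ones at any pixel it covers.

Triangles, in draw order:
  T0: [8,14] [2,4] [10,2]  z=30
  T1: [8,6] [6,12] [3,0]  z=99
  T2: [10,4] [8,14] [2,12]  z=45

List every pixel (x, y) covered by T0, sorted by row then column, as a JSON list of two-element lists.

T0:
  2·area = 92
  edge (8, 14)→(2, 4): d=(-6,-10) top-left  bias=+0
  edge (2, 4)→(10, 2): d=(8,-2) top-left  bias=+0
  edge (10, 2)→(8, 14): d=(-2,12) right/bottom  bias=-1
    (3,1)@(7, 3): e=[56,2,34] → X
    (4,1)@(9, 3): e=[76,6,10] → X
    (1,2)@(3, 5): e=[4,10,78] → X
    (2,2)@(5, 5): e=[24,14,54] → X
    (1,3)@(3, 7): e=[-8,26,74] → .
    (2,3)@(5, 7): e=[12,30,50] → X
    (2,4)@(5, 9): e=[0,46,46] → X  [on edge]
    (4,4)@(9, 9): e=[40,54,-2] → .
    (2,5)@(5, 11): e=[-12,62,42] → .
    (3,5)@(7, 11): e=[8,66,18] → X
    (4,5)@(9, 11): e=[28,70,-6] → .
    (3,6)@(7, 13): e=[-4,82,14] → .
  covered (12 px):
    . . . . .
    . . . X X
    . X X X X
    . . X X X
    . . X X .
    . . . X .
    . . . . .
T1:
  2·area = 42
  edge (8, 6)→(6, 12): d=(-2,6) right/bottom  bias=-1
  edge (6, 12)→(3, 0): d=(-3,-12) top-left  bias=+0
  edge (3, 0)→(8, 6): d=(5,6) right/bottom  bias=-1
    (2,1)@(5, 3): e=[24,15,3] → X
    (3,1)@(7, 3): e=[12,39,-9] → .
    (4,1)@(9, 3): e=[0,63,-21] → .  [on edge]
    (2,2)@(5, 5): e=[20,9,13] → X
    (3,2)@(7, 5): e=[8,33,1] → X
    (4,2)@(9, 5): e=[-4,57,-11] → .
    (2,3)@(5, 7): e=[16,3,23] → X
    (4,3)@(9, 7): e=[-8,51,-1] → .
    (2,4)@(5, 9): e=[12,-3,33] → .
    (3,4)@(7, 9): e=[0,21,21] → .  [on edge]
  covered (5 px):
    . . . . .
    . . X . .
    . . X X .
    . . X X .
    . . . . .
    . . . . .
    . . . . .
T2:
  2·area = 64
  edge (10, 4)→(8, 14): d=(-2,10) right/bottom  bias=-1
  edge (8, 14)→(2, 12): d=(-6,-2) top-left  bias=+0
  edge (2, 12)→(10, 4): d=(8,-8) top-left  bias=+0
    (4,2)@(9, 5): e=[8,56,0] → X  [on edge]
    (3,3)@(7, 7): e=[24,40,0] → X  [on edge]
    (2,4)@(5, 9): e=[40,24,0] → X  [on edge]
    (4,4)@(9, 9): e=[0,32,32] → .  [on edge]
    (1,5)@(3, 11): e=[56,8,0] → X  [on edge]
    (4,5)@(9, 11): e=[-4,20,48] → .
    (0,6)@(1, 13): e=[72,-8,0] → .  [on edge]
    (1,6)@(3, 13): e=[52,-4,16] → .
    (2,6)@(5, 13): e=[32,0,32] → X  [on edge]
    (4,6)@(9, 13): e=[-8,8,64] → .
  covered (10 px):
    . . . . .
    . . . . .
    . . . . X
    . . . X X
    . . X X .
    . X X X .
    . . X X .

Final: [[3,1],[4,1],[1,2],[2,2],[3,2],[4,2],[2,3],[3,3],[4,3],[2,4],[3,4],[3,5]]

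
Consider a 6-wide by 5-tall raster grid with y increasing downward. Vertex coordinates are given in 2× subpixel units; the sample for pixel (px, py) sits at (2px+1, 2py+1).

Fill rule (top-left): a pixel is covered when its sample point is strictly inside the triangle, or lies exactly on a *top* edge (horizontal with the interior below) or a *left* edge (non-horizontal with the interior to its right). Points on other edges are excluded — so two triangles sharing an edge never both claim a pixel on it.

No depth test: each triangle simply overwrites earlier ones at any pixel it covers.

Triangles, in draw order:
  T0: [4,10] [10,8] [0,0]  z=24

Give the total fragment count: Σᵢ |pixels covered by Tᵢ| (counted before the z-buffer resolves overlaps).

T0:
  2·area = 68  (B↔C swapped to make it positive)
  edge (4, 10)→(0, 0): d=(-4,-10) top-left  bias=+0
  edge (0, 0)→(10, 8): d=(10,8) right/bottom  bias=-1
  edge (10, 8)→(4, 10): d=(-6,2) right/bottom  bias=-1
    (0,0)@(1, 1): e=[6,2,60] → █
    (1,0)@(3, 1): e=[26,-14,56] → ·
    (0,1)@(1, 3): e=[-2,22,48] → ·
    (1,1)@(3, 3): e=[18,6,44] → █
    (2,1)@(5, 3): e=[38,-10,40] → ·
    (1,2)@(3, 5): e=[10,26,32] → █
    (2,2)@(5, 5): e=[30,10,28] → █
    (3,2)@(7, 5): e=[50,-6,24] → ·
    (1,3)@(3, 7): e=[2,46,20] → █
    (3,3)@(7, 7): e=[42,14,12] → █
    (4,3)@(9, 7): e=[62,-2,8] → ·
    (1,4)@(3, 9): e=[-6,66,8] → ·
    (3,4)@(7, 9): e=[34,34,0] → ·  [on edge]
  covered (8 px):
    █ · · · · ·
    · █ · · · ·
    · █ █ · · ·
    · █ █ █ · ·
    · · █ · · ·

Answer: 8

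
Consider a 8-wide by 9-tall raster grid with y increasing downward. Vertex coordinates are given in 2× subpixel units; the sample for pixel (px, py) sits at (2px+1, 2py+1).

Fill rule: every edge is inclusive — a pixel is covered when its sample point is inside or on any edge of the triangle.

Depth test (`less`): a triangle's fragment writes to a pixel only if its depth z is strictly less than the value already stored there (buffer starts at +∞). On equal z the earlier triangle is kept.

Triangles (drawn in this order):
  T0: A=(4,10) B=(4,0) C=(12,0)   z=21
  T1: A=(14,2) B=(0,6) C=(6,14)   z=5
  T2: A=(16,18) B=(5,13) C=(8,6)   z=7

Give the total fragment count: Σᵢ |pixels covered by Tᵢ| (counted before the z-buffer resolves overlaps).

T0:
  2·area = 80
  edge (4, 10)→(4, 0): d=(0,-10) inclusive
  edge (4, 0)→(12, 0): d=(8,0) inclusive
  edge (12, 0)→(4, 10): d=(-8,10) inclusive
    (2,0)@(5, 1): e=[10,8,62] → █
    (3,0)@(7, 1): e=[30,8,42] → █
    (4,0)@(9, 1): e=[50,8,22] → █
    (5,0)@(11, 1): e=[70,8,2] → █
    (6,0)@(13, 1): e=[90,8,-18] → ·
    (2,1)@(5, 3): e=[10,24,46] → █
    (5,1)@(11, 3): e=[70,24,-14] → ·
    (2,2)@(5, 5): e=[10,40,30] → █
    (4,2)@(9, 5): e=[50,40,-10] → ·
    (2,3)@(5, 7): e=[10,56,14] → █
    (3,3)@(7, 7): e=[30,56,-6] → ·
    (2,4)@(5, 9): e=[10,72,-2] → ·
  covered (10 px):
    · · █ █ █ █ · ·
    · · █ █ █ · · ·
    · · █ █ · · · ·
    · · █ · · · · ·
    · · · · · · · ·
    · · · · · · · ·
    · · · · · · · ·
    · · · · · · · ·
    · · · · · · · ·
T1:
  2·area = 136  (B↔C swapped to make it positive)
  edge (14, 2)→(6, 14): d=(-8,12) inclusive
  edge (6, 14)→(0, 6): d=(-6,-8) inclusive
  edge (0, 6)→(14, 2): d=(14,-4) inclusive
    (5,1)@(11, 3): e=[28,106,2] → █
    (6,1)@(13, 3): e=[4,122,10] → █
    (7,1)@(15, 3): e=[-20,138,18] → ·
    (2,2)@(5, 5): e=[84,46,6] → █
    (3,2)@(7, 5): e=[60,62,14] → █
    (4,2)@(9, 5): e=[36,78,22] → █
    (6,2)@(13, 5): e=[-12,110,38] → ·
    (0,3)@(1, 7): e=[116,2,18] → █
    (1,3)@(3, 7): e=[92,18,26] → █
    (5,3)@(11, 7): e=[-4,82,58] → ·
    (0,4)@(1, 9): e=[100,-10,46] → ·
    (1,4)@(3, 9): e=[76,6,54] → █
  covered (17 px):
    · · · · · · · ·
    · · · · · █ █ ·
    · · █ █ █ █ · ·
    █ █ █ █ █ · · ·
    · █ █ █ █ · · ·
    · · █ █ · · · ·
    · · · · · · · ·
    · · · · · · · ·
    · · · · · · · ·
T2:
  2·area = 92
  edge (16, 18)→(5, 13): d=(-11,-5) inclusive
  edge (5, 13)→(8, 6): d=(3,-7) inclusive
  edge (8, 6)→(16, 18): d=(8,12) inclusive
    (3,4)@(7, 9): e=[54,2,36] → █
    (4,4)@(9, 9): e=[64,16,12] → █
    (5,4)@(11, 9): e=[74,30,-12] → ·
    (3,5)@(7, 11): e=[32,8,52] → █
    (5,5)@(11, 11): e=[52,36,4] → █
    (6,5)@(13, 11): e=[62,50,-20] → ·
    (2,6)@(5, 13): e=[0,0,92] → █  [on edge]
    (6,6)@(13, 13): e=[40,56,-4] → ·
    (2,7)@(5, 15): e=[-22,6,108] → ·
    (3,7)@(7, 15): e=[-12,20,84] → ·
    (4,7)@(9, 15): e=[-2,34,60] → ·
    (5,7)@(11, 15): e=[8,48,36] → █
  covered (12 px):
    · · · · · · · ·
    · · · · · · · ·
    · · · · · · · ·
    · · · · · · · ·
    · · · █ █ · · ·
    · · · █ █ █ · ·
    · · █ █ █ █ · ·
    · · · · · █ █ ·
    · · · · · · · █

Result: 39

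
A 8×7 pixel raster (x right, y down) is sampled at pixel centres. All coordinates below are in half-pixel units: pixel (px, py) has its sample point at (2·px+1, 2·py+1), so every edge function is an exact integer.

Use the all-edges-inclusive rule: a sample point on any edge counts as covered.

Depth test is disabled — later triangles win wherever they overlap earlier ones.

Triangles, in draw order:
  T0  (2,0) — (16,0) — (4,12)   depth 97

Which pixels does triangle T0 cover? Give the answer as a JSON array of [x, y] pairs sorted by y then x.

T0:
  2·area = 168
  edge (2, 0)→(16, 0): d=(14,0) inclusive
  edge (16, 0)→(4, 12): d=(-12,12) inclusive
  edge (4, 12)→(2, 0): d=(-2,-12) inclusive
    (1,0)@(3, 1): e=[14,144,10] → █
    (2,0)@(5, 1): e=[14,120,34] → █
    (3,0)@(7, 1): e=[14,96,58] → █
    (4,0)@(9, 1): e=[14,72,82] → █
    (5,0)@(11, 1): e=[14,48,106] → █
    (6,0)@(13, 1): e=[14,24,130] → █
    (7,0)@(15, 1): e=[14,0,154] → █  [on edge]
    (1,1)@(3, 3): e=[42,120,6] → █
    (6,1)@(13, 3): e=[42,0,126] → █  [on edge]
    (7,1)@(15, 3): e=[42,-24,150] → ·
    (1,2)@(3, 5): e=[70,96,2] → █
    (5,2)@(11, 5): e=[70,0,98] → █  [on edge]
    (4,3)@(9, 7): e=[98,0,70] → █  [on edge]
    (3,4)@(7, 9): e=[126,0,42] → █  [on edge]
    (2,5)@(5, 11): e=[154,0,14] → █  [on edge]
    (1,6)@(3, 13): e=[182,0,-14] → ·  [on edge]
  covered (24 px):
    · █ █ █ █ █ █ █
    · █ █ █ █ █ █ ·
    · █ █ █ █ █ · ·
    · · █ █ █ · · ·
    · · █ █ · · · ·
    · · █ · · · · ·
    · · · · · · · ·

Final: [[1,0],[2,0],[3,0],[4,0],[5,0],[6,0],[7,0],[1,1],[2,1],[3,1],[4,1],[5,1],[6,1],[1,2],[2,2],[3,2],[4,2],[5,2],[2,3],[3,3],[4,3],[2,4],[3,4],[2,5]]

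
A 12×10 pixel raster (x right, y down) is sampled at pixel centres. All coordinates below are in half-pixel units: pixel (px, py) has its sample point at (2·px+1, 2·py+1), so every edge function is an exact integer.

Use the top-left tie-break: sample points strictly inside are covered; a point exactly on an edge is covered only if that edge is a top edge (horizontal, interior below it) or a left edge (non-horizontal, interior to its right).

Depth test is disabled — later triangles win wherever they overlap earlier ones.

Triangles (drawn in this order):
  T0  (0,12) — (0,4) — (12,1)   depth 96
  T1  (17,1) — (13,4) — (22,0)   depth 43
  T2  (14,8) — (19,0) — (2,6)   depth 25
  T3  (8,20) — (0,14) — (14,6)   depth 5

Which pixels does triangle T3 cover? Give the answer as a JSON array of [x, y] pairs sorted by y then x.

T0:
  2·area = 96
  edge (0, 12)→(0, 4): d=(0,-8) top-left  bias=+0
  edge (0, 4)→(12, 1): d=(12,-3) top-left  bias=+0
  edge (12, 1)→(0, 12): d=(-12,11) right/bottom  bias=-1
    (2,1)@(5, 3): e=[40,3,53] → X
    (3,1)@(7, 3): e=[56,9,31] → X
    (4,1)@(9, 3): e=[72,15,9] → X
    (5,1)@(11, 3): e=[88,21,-13] → .
    (0,2)@(1, 5): e=[8,15,73] → X
    (1,2)@(3, 5): e=[24,21,51] → X
    (4,2)@(9, 5): e=[72,39,-15] → .
    (0,3)@(1, 7): e=[8,39,49] → X
    (3,3)@(7, 7): e=[56,57,-17] → .
    (0,4)@(1, 9): e=[8,63,25] → X
    (2,4)@(5, 9): e=[40,75,-19] → .
    (0,5)@(1, 11): e=[8,87,1] → X
  covered (13 px):
    . . . . . . . . . . . .
    . . X X X . . . . . . .
    X X X X . . . . . . . .
    X X X . . . . . . . . .
    X X . . . . . . . . . .
    X . . . . . . . . . . .
    . . . . . . . . . . . .
    . . . . . . . . . . . .
    . . . . . . . . . . . .
    . . . . . . . . . . . .
T1:
  2·area = 11  (B↔C swapped to make it positive)
  edge (17, 1)→(22, 0): d=(5,-1) top-left  bias=+0
  edge (22, 0)→(13, 4): d=(-9,4) right/bottom  bias=-1
  edge (13, 4)→(17, 1): d=(4,-3) top-left  bias=+0
    (8,0)@(17, 1): e=[0,11,0] → X  [on edge]
    (9,0)@(19, 1): e=[2,3,6] → X
    (10,0)@(21, 1): e=[4,-5,12] → .
    (3,1)@(7, 3): e=[0,33,-22] → .  [on edge]
    (7,1)@(15, 3): e=[8,1,2] → X
    (8,1)@(17, 3): e=[10,-7,8] → .
    (9,1)@(19, 3): e=[12,-15,14] → .
    (7,2)@(15, 5): e=[18,-17,10] → .
    (4,3)@(9, 7): e=[22,-11,0] → .  [on edge]
    (0,6)@(1, 13): e=[44,-33,0] → .  [on edge]
  covered (3 px):
    . . . . . . . . X X . .
    . . . . . . . X . . . .
    . . . . . . . . . . . .
    . . . . . . . . . . . .
    . . . . . . . . . . . .
    . . . . . . . . . . . .
    . . . . . . . . . . . .
    . . . . . . . . . . . .
    . . . . . . . . . . . .
    . . . . . . . . . . . .
T2:
  2·area = 106  (B↔C swapped to make it positive)
  edge (14, 8)→(2, 6): d=(-12,-2) top-left  bias=+0
  edge (2, 6)→(19, 0): d=(17,-6) top-left  bias=+0
  edge (19, 0)→(14, 8): d=(-5,8) right/bottom  bias=-1
    (8,0)@(17, 1): e=[90,5,11] → X
    (9,0)@(19, 1): e=[94,17,-5] → .
    (5,1)@(11, 3): e=[54,3,49] → X
    (6,1)@(13, 3): e=[58,15,33] → X
    (7,1)@(15, 3): e=[62,27,17] → X
    (9,1)@(19, 3): e=[70,51,-15] → .
    (2,2)@(5, 5): e=[18,1,87] → X
    (3,2)@(7, 5): e=[22,13,71] → X
    (4,2)@(9, 5): e=[26,25,55] → X
    (8,2)@(17, 5): e=[42,73,-9] → .
    (2,3)@(5, 7): e=[-6,35,77] → .
    (3,3)@(7, 7): e=[-2,47,61] → .
  covered (14 px):
    . . . . . . . . X . . .
    . . . . . X X X X . . .
    . . X X X X X X . . . .
    . . . . X X X . . . . .
    . . . . . . . . . . . .
    . . . . . . . . . . . .
    . . . . . . . . . . . .
    . . . . . . . . . . . .
    . . . . . . . . . . . .
    . . . . . . . . . . . .
T3:
  2·area = 148
  edge (8, 20)→(0, 14): d=(-8,-6) top-left  bias=+0
  edge (0, 14)→(14, 6): d=(14,-8) top-left  bias=+0
  edge (14, 6)→(8, 20): d=(-6,14) right/bottom  bias=-1
    (6,3)@(13, 7): e=[134,6,8] → X
    (7,3)@(15, 7): e=[146,22,-20] → .
    (4,4)@(9, 9): e=[94,2,52] → X
    (5,4)@(11, 9): e=[106,18,24] → X
    (6,4)@(13, 9): e=[118,34,-4] → .
    (3,5)@(7, 11): e=[66,14,68] → X
    (6,5)@(13, 11): e=[102,62,-16] → .
    (1,6)@(3, 13): e=[26,10,112] → X
    (2,6)@(5, 13): e=[38,26,84] → X
    (5,6)@(11, 13): e=[74,74,0] → .  [on edge]
    (1,7)@(3, 15): e=[10,38,100] → X
    (5,7)@(11, 15): e=[58,102,-12] → .
  covered (18 px):
    . . . . . . . . . . . .
    . . . . . . . . . . . .
    . . . . . . . . . . . .
    . . . . . . X . . . . .
    . . . . X X . . . . . .
    . . . X X X . . . . . .
    . X X X X . . . . . . .
    . X X X X . . . . . . .
    . . X X X . . . . . . .
    . . . X . . . . . . . .

Answer: [[6,3],[4,4],[5,4],[3,5],[4,5],[5,5],[1,6],[2,6],[3,6],[4,6],[1,7],[2,7],[3,7],[4,7],[2,8],[3,8],[4,8],[3,9]]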